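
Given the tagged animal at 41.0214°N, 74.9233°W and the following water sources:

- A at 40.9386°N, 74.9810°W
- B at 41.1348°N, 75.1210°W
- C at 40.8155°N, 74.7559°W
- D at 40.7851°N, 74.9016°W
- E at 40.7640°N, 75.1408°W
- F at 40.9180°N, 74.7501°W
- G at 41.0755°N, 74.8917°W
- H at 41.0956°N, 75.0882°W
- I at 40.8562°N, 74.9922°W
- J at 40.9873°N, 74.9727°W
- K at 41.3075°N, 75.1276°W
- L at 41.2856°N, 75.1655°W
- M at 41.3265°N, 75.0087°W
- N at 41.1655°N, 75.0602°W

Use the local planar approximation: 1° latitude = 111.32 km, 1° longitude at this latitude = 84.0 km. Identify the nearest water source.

Distances from 41.0214°N, 74.9233°W:
A: 10.4139 km
B: 20.8601 km
C: 26.8904 km
D: 26.3680 km
E: 33.9828 km
F: 18.5515 km
G: 6.5814 km
H: 16.1274 km
I: 19.2793 km
J: 5.6240 km
K: 36.1779 km
L: 35.7617 km
M: 34.7130 km
N: 19.7373 km
Minimum: J at 5.6240 km.

J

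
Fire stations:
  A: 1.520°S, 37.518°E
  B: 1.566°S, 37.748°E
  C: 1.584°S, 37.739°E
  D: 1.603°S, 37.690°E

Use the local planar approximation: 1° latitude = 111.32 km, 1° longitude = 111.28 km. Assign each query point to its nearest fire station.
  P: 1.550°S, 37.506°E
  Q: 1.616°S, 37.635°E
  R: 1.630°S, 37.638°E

P at 1.550°S, 37.506°E:
  A: √((0.030·111.32)² + (0.012·111.28)²) = √(11.15293 + 1.78319) = 3.597 km
  B: √((-0.016·111.32)² + (0.242·111.28)²) = √(3.17239 + 725.21197) = 26.989 km
  C: √((-0.034·111.32)² + (0.233·111.28)²) = √(14.32532 + 672.27363) = 26.203 km
  D: √((-0.053·111.32)² + (0.184·111.28)²) = √(34.80953 + 419.24692) = 21.309 km
  → nearest: A (3.597 km)
Q at 1.616°S, 37.635°E:
  A: √((0.096·111.32)² + (-0.117·111.28)²) = √(114.20598 + 169.51415) = 16.844 km
  B: √((0.050·111.32)² + (0.113·111.28)²) = √(30.98036 + 158.12157) = 13.751 km
  C: √((0.032·111.32)² + (0.104·111.28)²) = √(12.68955 + 133.93711) = 12.109 km
  D: √((0.013·111.32)² + (0.055·111.28)²) = √(2.09427 + 37.45930) = 6.289 km
  → nearest: D (6.289 km)
R at 1.630°S, 37.638°E:
  A: √((0.110·111.32)² + (-0.120·111.28)²) = √(149.94492 + 178.31863) = 18.118 km
  B: √((0.064·111.32)² + (0.110·111.28)²) = √(50.75822 + 149.83718) = 14.163 km
  C: √((0.046·111.32)² + (0.101·111.28)²) = √(26.22177 + 126.32141) = 12.351 km
  D: √((0.027·111.32)² + (0.052·111.28)²) = √(9.03387 + 33.48428) = 6.521 km
  → nearest: D (6.521 km)

P→A; Q→D; R→D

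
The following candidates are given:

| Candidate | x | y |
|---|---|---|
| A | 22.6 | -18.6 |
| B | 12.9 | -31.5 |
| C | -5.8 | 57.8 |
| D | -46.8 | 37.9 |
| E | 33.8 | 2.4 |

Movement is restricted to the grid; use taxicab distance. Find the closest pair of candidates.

Pairwise distances:
A–B: |-9.7| + |-12.9| = 9.7 + 12.9 = 22.6
A–C: |-28.4| + |76.4| = 28.4 + 76.4 = 104.8
A–D: |-69.4| + |56.5| = 69.4 + 56.5 = 125.9
A–E: |11.2| + |21.0| = 11.2 + 21.0 = 32.2
B–C: |-18.7| + |89.3| = 18.7 + 89.3 = 108.0
B–D: |-59.7| + |69.4| = 59.7 + 69.4 = 129.1
B–E: |20.9| + |33.9| = 20.9 + 33.9 = 54.8
C–D: |-41.0| + |-19.9| = 41.0 + 19.9 = 60.9
C–E: |39.6| + |-55.4| = 39.6 + 55.4 = 95.0
D–E: |80.6| + |-35.5| = 80.6 + 35.5 = 116.1
Closest pair: A–B at 22.6.

A and B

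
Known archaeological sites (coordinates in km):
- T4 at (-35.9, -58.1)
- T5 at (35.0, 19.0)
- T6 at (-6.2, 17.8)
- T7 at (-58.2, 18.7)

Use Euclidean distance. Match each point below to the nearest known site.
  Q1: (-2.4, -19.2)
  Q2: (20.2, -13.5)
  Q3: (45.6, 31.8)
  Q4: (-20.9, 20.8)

Q1→T6; Q2→T5; Q3→T5; Q4→T6

Q1 at (-2.4, -19.2):
  T4: 51.3 km
  T5: 53.5 km
  T6: 37.2 km
  T7: 67.5 km
  → nearest: T6 (37.2 km)
Q2 at (20.2, -13.5):
  T4: 71.7 km
  T5: 35.7 km
  T6: 40.9 km
  T7: 84.8 km
  → nearest: T5 (35.7 km)
Q3 at (45.6, 31.8):
  T4: 121.3 km
  T5: 16.6 km
  T6: 53.7 km
  T7: 104.6 km
  → nearest: T5 (16.6 km)
Q4 at (-20.9, 20.8):
  T4: 80.3 km
  T5: 55.9 km
  T6: 15.0 km
  T7: 37.4 km
  → nearest: T6 (15.0 km)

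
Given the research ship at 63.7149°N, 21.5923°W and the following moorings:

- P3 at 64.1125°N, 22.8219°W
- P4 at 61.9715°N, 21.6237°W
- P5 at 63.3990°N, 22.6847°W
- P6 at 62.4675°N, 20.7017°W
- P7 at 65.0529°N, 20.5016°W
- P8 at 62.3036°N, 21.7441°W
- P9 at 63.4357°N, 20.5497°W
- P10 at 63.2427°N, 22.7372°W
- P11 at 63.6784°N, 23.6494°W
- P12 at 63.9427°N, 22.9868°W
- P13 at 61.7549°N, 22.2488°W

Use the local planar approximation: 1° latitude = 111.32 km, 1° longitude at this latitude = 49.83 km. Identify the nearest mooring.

P9

Distances from 63.7149°N, 21.5923°W:
P3: √((0.3976·111.32)² + (-1.2296·49.83)²) = √(1959.021249 + 3754.131520) = 75.5854 km
P4: √((-1.7434·111.32)² + (-0.0314·49.83)²) = √(37665.217412 + 2.448167) = 194.0816 km
P5: √((-0.3159·111.32)² + (-1.0924·49.83)²) = √(1236.646712 + 2963.092146) = 64.8054 km
P6: √((-1.2474·111.32)² + (0.8906·49.83)²) = √(19282.257345 + 1969.459960) = 145.7797 km
P7: √((1.3380·111.32)² + (1.0907·49.83)²) = √(22184.958579 + 2953.876955) = 158.5523 km
P8: √((-1.4113·111.32)² + (-0.1518·49.83)²) = √(24682.268842 + 57.217031) = 157.2879 km
P9: √((-0.2792·111.32)² + (1.0426·49.83)²) = √(966.000215 + 2699.089064) = 60.5400 km
P10: √((-0.4722·111.32)² + (-1.1449·49.83)²) = √(2763.111185 + 3254.744375) = 77.5748 km
P11: √((-0.0365·111.32)² + (-2.0571·49.83)²) = √(16.509432 + 10507.335093) = 102.5858 km
P12: √((0.2278·111.32)² + (-1.3945·49.83)²) = √(643.063463 + 4828.573111) = 73.9705 km
P13: √((-1.9600·111.32)² + (-0.6565·49.83)²) = √(47605.654244 + 1070.166212) = 220.6260 km
Minimum: P9 at 60.5400 km.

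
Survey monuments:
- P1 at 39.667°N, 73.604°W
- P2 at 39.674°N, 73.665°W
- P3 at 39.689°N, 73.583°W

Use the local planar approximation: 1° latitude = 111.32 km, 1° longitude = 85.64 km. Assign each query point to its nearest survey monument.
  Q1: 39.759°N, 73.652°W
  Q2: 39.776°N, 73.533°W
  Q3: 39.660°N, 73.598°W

Q1→P2; Q2→P3; Q3→P1

Q1 at 39.759°N, 73.652°W:
  P1: 11.036 km
  P2: 9.527 km
  P3: 9.780 km
  → nearest: P2 (9.527 km)
Q2 at 39.776°N, 73.533°W:
  P1: 13.572 km
  P2: 16.022 km
  P3: 10.589 km
  → nearest: P3 (10.589 km)
Q3 at 39.660°N, 73.598°W:
  P1: 0.933 km
  P2: 5.946 km
  P3: 3.474 km
  → nearest: P1 (0.933 km)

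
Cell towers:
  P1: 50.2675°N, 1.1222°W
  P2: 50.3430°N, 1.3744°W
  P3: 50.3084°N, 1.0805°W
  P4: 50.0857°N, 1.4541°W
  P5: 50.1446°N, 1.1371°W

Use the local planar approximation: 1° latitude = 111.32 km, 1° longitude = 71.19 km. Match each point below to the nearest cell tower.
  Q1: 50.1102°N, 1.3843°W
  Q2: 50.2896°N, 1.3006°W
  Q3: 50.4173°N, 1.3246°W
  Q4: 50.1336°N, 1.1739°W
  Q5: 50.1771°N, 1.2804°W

Q1→P4; Q2→P2; Q3→P2; Q4→P5; Q5→P5

Q1 at 50.1102°N, 1.3843°W:
  P1: 25.5886 km
  P2: 25.9249 km
  P3: 30.8958 km
  P4: 5.6683 km
  P5: 18.0100 km
  → nearest: P4 (5.6683 km)
Q2 at 50.2896°N, 1.3006°W:
  P1: 12.9364 km
  P2: 7.9334 km
  P3: 15.8081 km
  P4: 25.1917 km
  P5: 19.9004 km
  → nearest: P2 (7.9334 km)
Q3 at 50.4173°N, 1.3246°W:
  P1: 22.0385 km
  P2: 8.9989 km
  P3: 21.1882 km
  P4: 38.0475 km
  P5: 33.1620 km
  → nearest: P2 (8.9989 km)
Q4 at 50.1336°N, 1.1739°W:
  P1: 15.3534 km
  P2: 27.3333 km
  P3: 20.5634 km
  P4: 20.6478 km
  P5: 2.8918 km
  → nearest: P5 (2.8918 km)
Q5 at 50.1771°N, 1.2804°W:
  P1: 15.1033 km
  P2: 19.6430 km
  P3: 20.3999 km
  P4: 16.0136 km
  P5: 10.8241 km
  → nearest: P5 (10.8241 km)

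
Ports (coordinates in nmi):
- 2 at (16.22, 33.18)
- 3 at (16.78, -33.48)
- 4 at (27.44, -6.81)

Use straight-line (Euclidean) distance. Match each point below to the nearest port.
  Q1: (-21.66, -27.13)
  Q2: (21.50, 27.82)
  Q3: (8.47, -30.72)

Q1→3; Q2→2; Q3→3

Q1 at (-21.66, -27.13):
  2: 71.22 nmi
  3: 38.96 nmi
  4: 53.14 nmi
  → nearest: 3 (38.96 nmi)
Q2 at (21.50, 27.82):
  2: 7.52 nmi
  3: 61.48 nmi
  4: 35.14 nmi
  → nearest: 2 (7.52 nmi)
Q3 at (8.47, -30.72):
  2: 64.37 nmi
  3: 8.76 nmi
  4: 30.52 nmi
  → nearest: 3 (8.76 nmi)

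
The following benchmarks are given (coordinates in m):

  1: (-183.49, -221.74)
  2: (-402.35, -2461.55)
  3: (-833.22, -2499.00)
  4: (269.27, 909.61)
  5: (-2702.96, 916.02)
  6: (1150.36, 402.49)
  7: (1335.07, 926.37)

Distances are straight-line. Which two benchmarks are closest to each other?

2 and 3

Pairwise distances:
1–2: 2250.48 m
1–3: 2368.13 m
1–4: 1218.58 m
1–5: 2764.46 m
1–6: 1472.69 m
1–7: 1903.73 m
2–3: 432.49 m
2–4: 3437.41 m
2–5: 4086.66 m
2–6: 3257.86 m
2–7: 3807.44 m
3–4: 3582.47 m
3–5: 3893.36 m
3–6: 3514.72 m
3–7: 4053.97 m
4–5: 2972.24 m
4–6: 1016.61 m
4–7: 1065.93 m
5–6: 3887.39 m
5–7: 4038.04 m
6–7: 555.49 m
Closest pair: 2–3 at 432.49 m.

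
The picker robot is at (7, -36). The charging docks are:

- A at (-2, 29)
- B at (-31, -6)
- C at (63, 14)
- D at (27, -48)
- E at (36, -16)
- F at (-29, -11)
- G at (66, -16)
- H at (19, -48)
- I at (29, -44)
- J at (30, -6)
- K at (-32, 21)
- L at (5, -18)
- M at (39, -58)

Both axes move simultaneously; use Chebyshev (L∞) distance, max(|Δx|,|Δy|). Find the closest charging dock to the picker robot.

Distances from (7, -36):
A: max(|-9|, |65|) = 65
B: max(|-38|, |30|) = 38
C: max(|56|, |50|) = 56
D: max(|20|, |-12|) = 20
E: max(|29|, |20|) = 29
F: max(|-36|, |25|) = 36
G: max(|59|, |20|) = 59
H: max(|12|, |-12|) = 12
I: max(|22|, |-8|) = 22
J: max(|23|, |30|) = 30
K: max(|-39|, |57|) = 57
L: max(|-2|, |18|) = 18
M: max(|32|, |-22|) = 32
Minimum: H at 12.

H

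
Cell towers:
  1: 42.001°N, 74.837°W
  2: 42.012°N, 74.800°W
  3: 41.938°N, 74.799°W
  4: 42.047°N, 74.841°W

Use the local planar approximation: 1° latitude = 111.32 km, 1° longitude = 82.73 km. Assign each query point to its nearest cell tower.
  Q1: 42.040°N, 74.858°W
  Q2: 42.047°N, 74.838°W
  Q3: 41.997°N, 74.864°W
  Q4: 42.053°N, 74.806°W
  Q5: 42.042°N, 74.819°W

Q1 at 42.040°N, 74.858°W:
  1: 4.676 km
  2: 5.722 km
  3: 12.359 km
  4: 1.608 km
  → nearest: 4 (1.608 km)
Q2 at 42.047°N, 74.838°W:
  1: 5.121 km
  2: 5.006 km
  3: 12.556 km
  4: 0.248 km
  → nearest: 4 (0.248 km)
Q3 at 41.997°N, 74.864°W:
  1: 2.278 km
  2: 5.552 km
  3: 8.488 km
  4: 5.882 km
  → nearest: 1 (2.278 km)
Q4 at 42.053°N, 74.806°W:
  1: 6.331 km
  2: 4.591 km
  3: 12.815 km
  4: 2.972 km
  → nearest: 4 (2.972 km)
Q5 at 42.042°N, 74.819°W:
  1: 4.801 km
  2: 3.691 km
  3: 11.695 km
  4: 1.903 km
  → nearest: 4 (1.903 km)

Q1→4; Q2→4; Q3→1; Q4→4; Q5→4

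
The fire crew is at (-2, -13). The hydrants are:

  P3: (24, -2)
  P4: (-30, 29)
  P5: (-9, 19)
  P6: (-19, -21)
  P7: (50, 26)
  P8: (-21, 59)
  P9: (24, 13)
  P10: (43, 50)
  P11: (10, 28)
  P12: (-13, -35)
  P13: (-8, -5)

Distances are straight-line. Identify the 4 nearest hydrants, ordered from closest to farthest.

Distances from (-2, -13):
P3: √((26)² + (11)²) = √(676.000 + 121.000) = 28.2
P4: √((-28)² + (42)²) = √(784.000 + 1764.000) = 50.5
P5: √((-7)² + (32)²) = √(49.000 + 1024.000) = 32.8
P6: √((-17)² + (-8)²) = √(289.000 + 64.000) = 18.8
P7: √((52)² + (39)²) = √(2704.000 + 1521.000) = 65.0
P8: √((-19)² + (72)²) = √(361.000 + 5184.000) = 74.5
P9: √((26)² + (26)²) = √(676.000 + 676.000) = 36.8
P10: √((45)² + (63)²) = √(2025.000 + 3969.000) = 77.4
P11: √((12)² + (41)²) = √(144.000 + 1681.000) = 42.7
P12: √((-11)² + (-22)²) = √(121.000 + 484.000) = 24.6
P13: √((-6)² + (8)²) = √(36.000 + 64.000) = 10.0
Sorted: P13 (10.0) < P6 (18.8) < P12 (24.6) < P3 (28.2) < P5 (32.8) < P9 (36.8) < …

P13, P6, P12, P3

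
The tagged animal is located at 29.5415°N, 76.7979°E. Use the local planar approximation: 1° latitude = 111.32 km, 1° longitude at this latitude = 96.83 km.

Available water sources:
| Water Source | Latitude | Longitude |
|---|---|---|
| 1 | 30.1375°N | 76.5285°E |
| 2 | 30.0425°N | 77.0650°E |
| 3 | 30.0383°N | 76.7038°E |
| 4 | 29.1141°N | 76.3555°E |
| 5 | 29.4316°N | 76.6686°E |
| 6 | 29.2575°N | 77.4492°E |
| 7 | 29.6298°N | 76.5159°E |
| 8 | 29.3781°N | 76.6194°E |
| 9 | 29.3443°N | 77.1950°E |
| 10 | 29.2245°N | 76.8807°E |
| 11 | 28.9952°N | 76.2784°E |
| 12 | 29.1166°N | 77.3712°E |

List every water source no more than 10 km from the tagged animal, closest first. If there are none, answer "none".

none

Distances from 29.5415°N, 76.7979°E:
1: 71.2907 km
2: 61.4764 km
3: 56.0494 km
4: 64.0214 km
5: 17.5050 km
6: 70.5460 km
7: 29.0214 km
8: 25.0920 km
9: 44.2764 km
10: 36.1878 km
11: 78.9225 km
12: 72.9310 km
Threshold 10 km: none within range.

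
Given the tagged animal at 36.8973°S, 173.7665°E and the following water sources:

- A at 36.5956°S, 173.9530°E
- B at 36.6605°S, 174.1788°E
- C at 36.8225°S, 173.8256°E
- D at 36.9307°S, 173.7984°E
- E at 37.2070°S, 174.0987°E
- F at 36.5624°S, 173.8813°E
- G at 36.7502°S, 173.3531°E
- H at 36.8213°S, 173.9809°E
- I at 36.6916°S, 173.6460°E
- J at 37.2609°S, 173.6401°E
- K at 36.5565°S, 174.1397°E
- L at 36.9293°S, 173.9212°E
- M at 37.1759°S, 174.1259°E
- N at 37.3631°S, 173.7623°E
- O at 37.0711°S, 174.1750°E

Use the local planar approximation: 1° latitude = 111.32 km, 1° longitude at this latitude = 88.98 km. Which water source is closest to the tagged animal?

D

Distances from 36.8973°S, 173.7665°E:
A: √((0.3017·111.32)² + (0.1865·88.98)²) = √(1127.968615 + 275.386391) = 37.4614 km
B: √((0.2368·111.32)² + (0.4123·88.98)²) = √(694.879967 + 1345.895907) = 45.1749 km
C: √((0.0748·111.32)² + (0.0591·88.98)²) = √(69.334532 + 27.654115) = 9.8483 km
D: √((-0.0334·111.32)² + (0.0319·88.98)²) = √(13.824178 + 8.056867) = 4.6777 km
E: √((-0.3097·111.32)² + (0.3322·88.98)²) = √(1188.581061 + 873.743703) = 45.4128 km
F: √((0.3349·111.32)² + (0.1148·88.98)²) = √(1389.878031 + 104.344264) = 38.6552 km
G: √((0.1471·111.32)² + (-0.4134·88.98)²) = √(268.146258 + 1353.087081) = 40.2645 km
H: √((0.0760·111.32)² + (0.2144·88.98)²) = √(71.577015 + 363.943833) = 20.8691 km
I: √((0.2057·111.32)² + (-0.1205·88.98)²) = √(524.342401 + 114.963214) = 25.2845 km
J: √((-0.3636·111.32)² + (-0.1264·88.98)²) = √(1638.302690 + 126.496629) = 42.0095 km
K: √((0.3408·111.32)² + (0.3732·88.98)²) = √(1439.280918 + 1102.727164) = 50.4183 km
L: √((-0.0320·111.32)² + (0.1547·88.98)²) = √(12.689554 + 189.480896) = 14.2187 km
M: √((-0.2786·111.32)² + (0.3594·88.98)²) = √(961.852813 + 1022.682792) = 44.5481 km
N: √((-0.4658·111.32)² + (-0.0042·88.98)²) = √(2688.718675 + 0.139664) = 51.8542 km
O: √((-0.1738·111.32)² + (0.4085·88.98)²) = √(374.322506 + 1321.201094) = 41.1767 km
Minimum: D at 4.6777 km.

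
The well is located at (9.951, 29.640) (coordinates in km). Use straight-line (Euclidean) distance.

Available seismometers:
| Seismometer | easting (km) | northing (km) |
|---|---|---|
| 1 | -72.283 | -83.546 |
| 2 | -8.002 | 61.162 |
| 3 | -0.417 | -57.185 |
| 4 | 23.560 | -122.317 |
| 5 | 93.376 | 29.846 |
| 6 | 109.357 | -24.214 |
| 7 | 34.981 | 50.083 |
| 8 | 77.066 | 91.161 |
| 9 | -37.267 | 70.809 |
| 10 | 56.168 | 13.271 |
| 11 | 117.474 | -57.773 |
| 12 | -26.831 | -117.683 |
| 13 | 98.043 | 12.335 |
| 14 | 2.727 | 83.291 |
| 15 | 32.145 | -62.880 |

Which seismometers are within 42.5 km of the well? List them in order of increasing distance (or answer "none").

Distances from (9.951, 29.640):
1: √((-82.234)² + (-113.186)²) = √(6762.43076 + 12811.07060) = 139.905 km
2: √((-17.953)² + (31.522)²) = √(322.31021 + 993.63648) = 36.276 km
3: √((-10.368)² + (-86.825)²) = √(107.49542 + 7538.58063) = 87.442 km
4: √((13.609)² + (-151.957)²) = √(185.20488 + 23090.92985) = 152.565 km
5: √((83.425)² + (0.206)²) = √(6959.73063 + 0.04244) = 83.425 km
6: √((99.406)² + (-53.854)²) = √(9881.55284 + 2900.25332) = 113.057 km
7: √((25.030)² + (20.443)²) = √(626.50090 + 417.91625) = 32.317 km
8: √((67.115)² + (61.521)²) = √(4504.42323 + 3784.83344) = 91.045 km
9: √((-47.218)² + (41.169)²) = √(2229.53952 + 1694.88656) = 62.645 km
10: √((46.217)² + (-16.369)²) = √(2136.01109 + 267.94416) = 49.030 km
11: √((107.523)² + (-87.413)²) = √(11561.19553 + 7641.03257) = 138.572 km
12: √((-36.782)² + (-147.323)²) = √(1352.91552 + 21704.06633) = 151.845 km
13: √((88.092)² + (-17.305)²) = √(7760.20046 + 299.46303) = 89.776 km
14: √((-7.224)² + (53.651)²) = √(52.18618 + 2878.42980) = 54.135 km
15: √((22.194)² + (-92.520)²) = √(492.57364 + 8559.95040) = 95.145 km
Threshold 42.5 km: 7 (32.317 km), 2 (36.276 km) are within range.

7, 2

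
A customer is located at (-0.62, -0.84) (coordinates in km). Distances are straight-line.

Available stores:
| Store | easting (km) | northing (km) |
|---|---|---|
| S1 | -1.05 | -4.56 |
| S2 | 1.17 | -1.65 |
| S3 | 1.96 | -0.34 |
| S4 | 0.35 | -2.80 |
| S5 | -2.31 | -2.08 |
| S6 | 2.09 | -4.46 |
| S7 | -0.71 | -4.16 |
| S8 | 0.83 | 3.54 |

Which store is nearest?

Distances from (-0.62, -0.84):
S1: 3.74 km
S2: 1.96 km
S3: 2.63 km
S4: 2.19 km
S5: 2.10 km
S6: 4.52 km
S7: 3.32 km
S8: 4.61 km
Minimum: S2 at 1.96 km.

S2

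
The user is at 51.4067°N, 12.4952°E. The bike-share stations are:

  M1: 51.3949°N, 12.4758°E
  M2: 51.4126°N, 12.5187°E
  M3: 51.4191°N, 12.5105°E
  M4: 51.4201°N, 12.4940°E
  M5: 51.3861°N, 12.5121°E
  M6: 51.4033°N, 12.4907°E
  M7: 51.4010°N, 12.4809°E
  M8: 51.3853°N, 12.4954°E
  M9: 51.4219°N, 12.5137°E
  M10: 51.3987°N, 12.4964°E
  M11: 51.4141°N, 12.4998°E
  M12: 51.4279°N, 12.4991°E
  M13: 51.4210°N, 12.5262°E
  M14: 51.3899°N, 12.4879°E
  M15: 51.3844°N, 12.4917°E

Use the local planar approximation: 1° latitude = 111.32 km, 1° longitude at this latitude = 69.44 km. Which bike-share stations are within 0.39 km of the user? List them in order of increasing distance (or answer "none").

Distances from 51.4067°N, 12.4952°E:
M1: 1.8816 km
M2: 1.7591 km
M3: 1.7419 km
M4: 1.4940 km
M5: 2.5760 km
M6: 0.4908 km
M7: 1.1784 km
M8: 2.3823 km
M9: 2.1245 km
M10: 0.8944 km
M11: 0.8835 km
M12: 2.3755 km
M13: 2.6773 km
M14: 1.9377 km
M15: 2.4943 km
Threshold 0.39 km: none within range.

none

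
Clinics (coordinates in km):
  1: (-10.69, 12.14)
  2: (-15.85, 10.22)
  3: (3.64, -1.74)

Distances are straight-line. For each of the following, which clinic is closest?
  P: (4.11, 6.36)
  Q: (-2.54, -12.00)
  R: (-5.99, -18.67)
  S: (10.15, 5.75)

P at (4.11, 6.36):
  1: √((-14.80)² + (5.78)²) = √(219.0400 + 33.4084) = 15.89 km
  2: √((-19.96)² + (3.86)²) = √(398.4016 + 14.8996) = 20.33 km
  3: √((-0.47)² + (-8.10)²) = √(0.2209 + 65.6100) = 8.11 km
  → nearest: 3 (8.11 km)
Q at (-2.54, -12.00):
  1: √((-8.15)² + (24.14)²) = √(66.4225 + 582.7396) = 25.48 km
  2: √((-13.31)² + (22.22)²) = √(177.1561 + 493.7284) = 25.90 km
  3: √((6.18)² + (10.26)²) = √(38.1924 + 105.2676) = 11.98 km
  → nearest: 3 (11.98 km)
R at (-5.99, -18.67):
  1: √((-4.70)² + (30.81)²) = √(22.0900 + 949.2561) = 31.17 km
  2: √((-9.86)² + (28.89)²) = √(97.2196 + 834.6321) = 30.53 km
  3: √((9.63)² + (16.93)²) = √(92.7369 + 286.6249) = 19.48 km
  → nearest: 3 (19.48 km)
S at (10.15, 5.75):
  1: √((-20.84)² + (6.39)²) = √(434.3056 + 40.8321) = 21.80 km
  2: √((-26.00)² + (4.47)²) = √(676.0000 + 19.9809) = 26.38 km
  3: √((-6.51)² + (-7.49)²) = √(42.3801 + 56.1001) = 9.92 km
  → nearest: 3 (9.92 km)

P→3; Q→3; R→3; S→3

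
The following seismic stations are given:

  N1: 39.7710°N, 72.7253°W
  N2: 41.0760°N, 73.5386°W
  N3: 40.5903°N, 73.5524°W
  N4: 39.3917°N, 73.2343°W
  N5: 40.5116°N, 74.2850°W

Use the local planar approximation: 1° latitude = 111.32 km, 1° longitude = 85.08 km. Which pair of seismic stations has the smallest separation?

N2 and N3

Pairwise distances:
N2–N3: √((-0.4857·111.32)² + (-0.0138·85.08)²) = √(2923.362033 + 1.378520) = 54.0809 km
N1–N4: √((-0.3793·111.32)² + (-0.5090·85.08)²) = √(1782.838815 + 1875.385385) = 60.4833 km
N3–N5: √((-0.0787·111.32)² + (-0.7326·85.08)²) = √(76.753088 + 3884.980033) = 62.9423 km
N2–N5: √((-0.5644·111.32)² + (-0.7464·85.08)²) = √(3947.484246 + 4032.721438) = 89.3320 km
N1–N3: √((0.8193·111.32)² + (-0.8271·85.08)²) = √(8318.256442 + 4951.890174) = 115.1961 km
N3–N4: √((-1.1986·111.32)² + (0.3181·85.08)²) = √(17803.071746 + 732.457281) = 136.1452 km
N4–N5: √((1.1199·111.32)² + (-1.0507·85.08)²) = √(15541.927711 + 7991.207854) = 153.4051 km
N1–N5: √((0.7406·111.32)² + (-1.5597·85.08)²) = √(6796.945862 + 17609.097851) = 156.2243 km
N1–N2: √((1.3050·111.32)² + (-0.8133·85.08)²) = √(21104.128311 + 4788.026077) = 160.9104 km
N2–N4: √((-1.6843·111.32)² + (0.3043·85.08)²) = √(35154.853514 + 670.284022) = 189.2753 km
Closest pair: N2–N3 at 54.0809 km.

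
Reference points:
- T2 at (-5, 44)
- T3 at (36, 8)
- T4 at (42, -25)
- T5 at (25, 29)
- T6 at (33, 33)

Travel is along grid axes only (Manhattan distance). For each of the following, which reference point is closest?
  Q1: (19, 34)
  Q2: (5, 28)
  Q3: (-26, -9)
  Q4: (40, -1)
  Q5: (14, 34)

Q1 at (19, 34):
  T2: |-24| + |10| = 24 + 10 = 34
  T3: |17| + |-26| = 17 + 26 = 43
  T4: |23| + |-59| = 23 + 59 = 82
  T5: |6| + |-5| = 6 + 5 = 11
  T6: |14| + |-1| = 14 + 1 = 15
  → nearest: T5 (11)
Q2 at (5, 28):
  T2: |-10| + |16| = 10 + 16 = 26
  T3: |31| + |-20| = 31 + 20 = 51
  T4: |37| + |-53| = 37 + 53 = 90
  T5: |20| + |1| = 20 + 1 = 21
  T6: |28| + |5| = 28 + 5 = 33
  → nearest: T5 (21)
Q3 at (-26, -9):
  T2: |21| + |53| = 21 + 53 = 74
  T3: |62| + |17| = 62 + 17 = 79
  T4: |68| + |-16| = 68 + 16 = 84
  T5: |51| + |38| = 51 + 38 = 89
  T6: |59| + |42| = 59 + 42 = 101
  → nearest: T2 (74)
Q4 at (40, -1):
  T2: |-45| + |45| = 45 + 45 = 90
  T3: |-4| + |9| = 4 + 9 = 13
  T4: |2| + |-24| = 2 + 24 = 26
  T5: |-15| + |30| = 15 + 30 = 45
  T6: |-7| + |34| = 7 + 34 = 41
  → nearest: T3 (13)
Q5 at (14, 34):
  T2: |-19| + |10| = 19 + 10 = 29
  T3: |22| + |-26| = 22 + 26 = 48
  T4: |28| + |-59| = 28 + 59 = 87
  T5: |11| + |-5| = 11 + 5 = 16
  T6: |19| + |-1| = 19 + 1 = 20
  → nearest: T5 (16)

Q1→T5; Q2→T5; Q3→T2; Q4→T3; Q5→T5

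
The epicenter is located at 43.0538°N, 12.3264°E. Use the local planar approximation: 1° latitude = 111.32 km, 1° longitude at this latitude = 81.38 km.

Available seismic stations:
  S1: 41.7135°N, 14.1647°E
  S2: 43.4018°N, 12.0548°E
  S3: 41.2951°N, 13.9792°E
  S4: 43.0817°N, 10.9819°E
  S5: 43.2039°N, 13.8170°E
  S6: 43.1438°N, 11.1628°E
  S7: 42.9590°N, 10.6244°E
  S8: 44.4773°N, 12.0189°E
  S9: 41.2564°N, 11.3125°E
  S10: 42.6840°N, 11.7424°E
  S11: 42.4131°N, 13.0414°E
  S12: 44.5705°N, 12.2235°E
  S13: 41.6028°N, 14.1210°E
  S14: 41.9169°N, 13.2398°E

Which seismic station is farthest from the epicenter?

S3

Distances from 43.0538°N, 12.3264°E:
S1: √((-1.3403·111.32)² + (1.8383·81.38)²) = √(22261.295291 + 22380.415518) = 211.2859 km
S2: √((0.3480·111.32)² + (-0.2716·81.38)²) = √(1500.738013 + 488.534121) = 44.6013 km
S3: √((-1.7587·111.32)² + (1.6528·81.38)²) = √(38329.214797 + 18091.558440) = 237.5306 km
S4: √((0.0279·111.32)² + (-1.3445·81.38)²) = √(9.646168 + 11971.731945) = 109.4595 km
S5: √((0.1501·111.32)² + (1.4906·81.38)²) = √(279.195092 + 14714.909818) = 122.4504 km
S6: √((0.0900·111.32)² + (-1.1636·81.38)²) = √(100.376353 + 8966.909698) = 95.2223 km
S7: √((-0.0948·111.32)² + (-1.7020·81.38)²) = √(111.368679 + 19184.676597) = 138.9102 km
S8: √((1.4235·111.32)² + (-0.3075·81.38)²) = √(25110.845635 + 626.218093) = 160.4278 km
S9: √((-1.7974·111.32)² + (-1.0139·81.38)²) = √(40034.634694 + 6808.095155) = 216.4318 km
S10: √((-0.3698·111.32)² + (-0.5840·81.38)²) = √(1694.650753 + 2258.713072) = 62.8758 km
S11: √((-0.6407·111.32)² + (0.7150·81.38)²) = √(5086.930959 + 3385.692057) = 92.0469 km
S12: √((1.5167·111.32)² + (-0.1029·81.38)²) = √(28506.622779 + 70.123909) = 169.0466 km
S13: √((-1.4510·111.32)² + (1.7946·81.38)²) = √(26090.429001 + 21329.010001) = 217.7600 km
S14: √((-1.1369·111.32)² + (0.9134·81.38)²) = √(16017.359689 + 5525.319367) = 146.7742 km
Maximum: S3 at 237.5306 km.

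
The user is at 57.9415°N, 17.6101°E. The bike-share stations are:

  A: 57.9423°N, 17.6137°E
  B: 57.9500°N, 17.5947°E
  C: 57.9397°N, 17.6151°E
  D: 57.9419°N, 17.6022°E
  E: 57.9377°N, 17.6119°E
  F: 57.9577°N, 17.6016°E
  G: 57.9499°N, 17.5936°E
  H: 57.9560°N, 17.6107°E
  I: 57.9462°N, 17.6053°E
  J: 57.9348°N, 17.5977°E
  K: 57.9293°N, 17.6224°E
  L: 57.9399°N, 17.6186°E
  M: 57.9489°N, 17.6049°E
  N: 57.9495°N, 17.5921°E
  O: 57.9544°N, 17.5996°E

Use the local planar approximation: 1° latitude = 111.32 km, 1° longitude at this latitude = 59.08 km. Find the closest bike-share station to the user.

Distances from 57.9415°N, 17.6101°E:
A: 0.2306 km
B: 1.3127 km
C: 0.3569 km
D: 0.4689 km
E: 0.4362 km
F: 1.8720 km
G: 1.3508 km
H: 1.6145 km
I: 0.5951 km
J: 1.0455 km
K: 1.5403 km
L: 0.5328 km
M: 0.8792 km
N: 1.3871 km
O: 1.5643 km
Minimum: A at 0.2306 km.

A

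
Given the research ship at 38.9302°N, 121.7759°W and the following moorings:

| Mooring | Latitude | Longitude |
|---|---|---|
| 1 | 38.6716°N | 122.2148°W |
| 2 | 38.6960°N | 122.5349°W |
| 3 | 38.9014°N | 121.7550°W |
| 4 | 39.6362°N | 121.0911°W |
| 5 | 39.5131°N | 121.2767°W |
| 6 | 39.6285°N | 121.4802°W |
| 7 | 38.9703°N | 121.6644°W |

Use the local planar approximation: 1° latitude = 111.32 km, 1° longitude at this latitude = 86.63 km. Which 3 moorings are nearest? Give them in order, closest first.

3, 7, 1

Distances from 38.9302°N, 121.7759°W:
1: 47.6904 km
2: 70.7323 km
3: 3.6819 km
4: 98.4685 km
5: 77.9788 km
6: 81.8468 km
7: 10.6409 km
Sorted: 3 (3.6819 km) < 7 (10.6409 km) < 1 (47.6904 km) < 2 (70.7323 km) < 5 (77.9788 km) < …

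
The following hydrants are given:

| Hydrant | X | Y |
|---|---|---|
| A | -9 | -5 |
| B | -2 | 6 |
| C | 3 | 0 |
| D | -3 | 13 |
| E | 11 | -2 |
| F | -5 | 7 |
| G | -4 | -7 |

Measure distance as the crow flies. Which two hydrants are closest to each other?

B and F

Pairwise distances:
B–F: 3.16
A–G: 5.39
D–F: 6.32
B–D: 7.07
B–C: 7.81
C–E: 8.25
C–G: 9.90
C–F: 10.63
A–F: 12.65
A–C: 13.00
A–B: 13.04
B–G: 13.15
F–G: 14.04
C–D: 14.32
B–E: 15.26
E–G: 15.81
E–F: 18.36
A–D: 18.97
D–G: 20.02
A–E: 20.22
D–E: 20.52
Closest pair: B–F at 3.16.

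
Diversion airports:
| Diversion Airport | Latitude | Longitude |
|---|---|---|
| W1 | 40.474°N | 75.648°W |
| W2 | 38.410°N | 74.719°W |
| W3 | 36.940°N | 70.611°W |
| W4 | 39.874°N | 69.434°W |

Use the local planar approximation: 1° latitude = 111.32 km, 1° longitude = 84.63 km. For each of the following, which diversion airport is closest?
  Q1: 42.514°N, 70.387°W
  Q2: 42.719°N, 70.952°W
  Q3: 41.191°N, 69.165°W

Q1→W4; Q2→W4; Q3→W4

Q1 at 42.514°N, 70.387°W:
  W1: 499.808 km
  W2: 585.770 km
  W3: 620.787 km
  W4: 304.751 km
  → nearest: W4 (304.751 km)
Q2 at 42.719°N, 70.952°W:
  W1: 469.469 km
  W2: 575.956 km
  W3: 643.965 km
  W4: 341.770 km
  → nearest: W4 (341.770 km)
Q3 at 41.191°N, 69.165°W:
  W1: 554.432 km
  W2: 562.826 km
  W3: 488.788 km
  W4: 148.365 km
  → nearest: W4 (148.365 km)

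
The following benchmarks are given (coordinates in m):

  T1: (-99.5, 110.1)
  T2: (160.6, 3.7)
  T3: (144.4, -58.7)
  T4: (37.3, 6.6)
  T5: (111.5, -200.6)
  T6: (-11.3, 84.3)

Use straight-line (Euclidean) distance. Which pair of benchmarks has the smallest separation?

T2 and T3

Pairwise distances:
T1–T2: √((260.1)² + (-106.4)²) = √(67652.010 + 11320.960) = 281.0 m
T1–T3: √((243.9)² + (-168.8)²) = √(59487.210 + 28493.440) = 296.6 m
T1–T4: √((136.8)² + (-103.5)²) = √(18714.240 + 10712.250) = 171.5 m
T1–T5: √((211.0)² + (-310.7)²) = √(44521.000 + 96534.490) = 375.6 m
T1–T6: √((88.2)² + (-25.8)²) = √(7779.240 + 665.640) = 91.9 m
T2–T3: √((-16.2)² + (-62.4)²) = √(262.440 + 3893.760) = 64.5 m
T2–T4: √((-123.3)² + (2.9)²) = √(15202.890 + 8.410) = 123.3 m
T2–T5: √((-49.1)² + (-204.3)²) = √(2410.810 + 41738.490) = 210.1 m
T2–T6: √((-171.9)² + (80.6)²) = √(29549.610 + 6496.360) = 189.9 m
T3–T4: √((-107.1)² + (65.3)²) = √(11470.410 + 4264.090) = 125.4 m
T3–T5: √((-32.9)² + (-141.9)²) = √(1082.410 + 20135.610) = 145.7 m
T3–T6: √((-155.7)² + (143.0)²) = √(24242.490 + 20449.000) = 211.4 m
T4–T5: √((74.2)² + (-207.2)²) = √(5505.640 + 42931.840) = 220.1 m
T4–T6: √((-48.6)² + (77.7)²) = √(2361.960 + 6037.290) = 91.6 m
T5–T6: √((-122.8)² + (284.9)²) = √(15079.840 + 81168.010) = 310.2 m
Closest pair: T2–T3 at 64.5 m.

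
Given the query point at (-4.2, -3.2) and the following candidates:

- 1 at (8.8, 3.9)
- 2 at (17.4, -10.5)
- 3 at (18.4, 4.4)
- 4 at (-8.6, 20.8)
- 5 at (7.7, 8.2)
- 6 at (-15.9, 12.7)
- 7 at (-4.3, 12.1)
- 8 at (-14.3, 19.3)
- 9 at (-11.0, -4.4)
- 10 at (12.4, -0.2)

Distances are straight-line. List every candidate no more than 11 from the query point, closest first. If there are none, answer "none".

9

Distances from (-4.2, -3.2):
1: √((13.0)² + (7.1)²) = √(169.000 + 50.410) = 14.8
2: √((21.6)² + (-7.3)²) = √(466.560 + 53.290) = 22.8
3: √((22.6)² + (7.6)²) = √(510.760 + 57.760) = 23.8
4: √((-4.4)² + (24.0)²) = √(19.360 + 576.000) = 24.4
5: √((11.9)² + (11.4)²) = √(141.610 + 129.960) = 16.5
6: √((-11.7)² + (15.9)²) = √(136.890 + 252.810) = 19.7
7: √((-0.1)² + (15.3)²) = √(0.010 + 234.090) = 15.3
8: √((-10.1)² + (22.5)²) = √(102.010 + 506.250) = 24.7
9: √((-6.8)² + (-1.2)²) = √(46.240 + 1.440) = 6.9
10: √((16.6)² + (3.0)²) = √(275.560 + 9.000) = 16.9
Threshold 11: 9 (6.9) is within range.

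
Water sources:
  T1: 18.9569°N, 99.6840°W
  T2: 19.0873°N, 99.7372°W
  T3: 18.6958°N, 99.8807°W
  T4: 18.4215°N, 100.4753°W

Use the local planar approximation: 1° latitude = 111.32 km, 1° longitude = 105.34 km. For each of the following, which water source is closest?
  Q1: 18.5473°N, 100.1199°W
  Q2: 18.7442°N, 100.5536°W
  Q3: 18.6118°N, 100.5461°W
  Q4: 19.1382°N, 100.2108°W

Q1→T3; Q2→T4; Q3→T4; Q4→T2

Q1 at 18.5473°N, 100.1199°W:
  T1: √((0.4096·111.32)² + (0.4359·105.34)²) = √(2079.056497 + 2108.435724) = 64.7108 km
  T2: √((0.5400·111.32)² + (0.3827·105.34)²) = √(3613.548724 + 1625.187796) = 72.3791 km
  T3: √((0.1485·111.32)² + (0.2392·105.34)²) = √(273.274622 + 634.905338) = 30.1360 km
  T4: √((-0.1258·111.32)² + (-0.3554·105.34)²) = √(196.113584 + 1401.591564) = 39.9713 km
  → nearest: T3 (30.1360 km)
Q2 at 18.7442°N, 100.5536°W:
  T1: √((0.2127·111.32)² + (0.8696·105.34)²) = √(560.636508 + 8391.231258) = 94.6143 km
  T2: √((0.3431·111.32)² + (0.8164·105.34)²) = √(1458.773386 + 7395.927072) = 94.0994 km
  T3: √((-0.0484·111.32)² + (0.6729·105.34)²) = √(29.029337 + 5024.440234) = 71.0878 km
  T4: √((-0.3227·111.32)² + (0.0783·105.34)²) = √(1290.459343 + 68.031517) = 36.8577 km
  → nearest: T4 (36.8577 km)
Q3 at 18.6118°N, 100.5461°W:
  T1: √((0.3451·111.32)² + (0.8621·105.34)²) = √(1475.829931 + 8247.112488) = 98.6050 km
  T2: √((0.4755·111.32)² + (0.8089·105.34)²) = √(2801.866495 + 7260.663321) = 100.3122 km
  T3: √((0.0840·111.32)² + (0.6654·105.34)²) = √(87.438957 + 4913.061733) = 70.7142 km
  T4: √((-0.1903·111.32)² + (0.0708·105.34)²) = √(448.770160 + 55.622838) = 22.4587 km
  → nearest: T4 (22.4587 km)
Q4 at 19.1382°N, 100.2108°W:
  T1: √((-0.1813·111.32)² + (0.5268·105.34)²) = √(407.325879 + 3079.485479) = 59.0492 km
  T2: √((-0.0509·111.32)² + (0.4736·105.34)²) = √(32.105686 + 2488.914716) = 50.2098 km
  T3: √((-0.4424·111.32)² + (0.3301·105.34)²) = √(2425.362352 + 1209.143030) = 60.2869 km
  T4: √((-0.7167·111.32)² + (-0.2645·105.34)²) = √(6365.334110 + 776.315006) = 84.5083 km
  → nearest: T2 (50.2098 km)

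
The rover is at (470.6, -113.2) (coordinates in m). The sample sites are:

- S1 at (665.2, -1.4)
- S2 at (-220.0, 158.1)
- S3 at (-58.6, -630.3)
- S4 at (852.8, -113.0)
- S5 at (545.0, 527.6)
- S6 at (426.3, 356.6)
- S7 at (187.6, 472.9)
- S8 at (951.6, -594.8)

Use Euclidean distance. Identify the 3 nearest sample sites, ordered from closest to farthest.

S1, S4, S6

Distances from (470.6, -113.2):
S1: √((194.6)² + (111.8)²) = √(37869.160 + 12499.240) = 224.4 m
S2: √((-690.6)² + (271.3)²) = √(476928.360 + 73603.690) = 742.0 m
S3: √((-529.2)² + (-517.1)²) = √(280052.640 + 267392.410) = 739.9 m
S4: √((382.2)² + (0.2)²) = √(146076.840 + 0.040) = 382.2 m
S5: √((74.4)² + (640.8)²) = √(5535.360 + 410624.640) = 645.1 m
S6: √((-44.3)² + (469.8)²) = √(1962.490 + 220712.040) = 471.9 m
S7: √((-283.0)² + (586.1)²) = √(80089.000 + 343513.210) = 650.8 m
S8: √((481.0)² + (-481.6)²) = √(231361.000 + 231938.560) = 680.7 m
Sorted: S1 (224.4 m) < S4 (382.2 m) < S6 (471.9 m) < S5 (645.1 m) < S7 (650.8 m) < …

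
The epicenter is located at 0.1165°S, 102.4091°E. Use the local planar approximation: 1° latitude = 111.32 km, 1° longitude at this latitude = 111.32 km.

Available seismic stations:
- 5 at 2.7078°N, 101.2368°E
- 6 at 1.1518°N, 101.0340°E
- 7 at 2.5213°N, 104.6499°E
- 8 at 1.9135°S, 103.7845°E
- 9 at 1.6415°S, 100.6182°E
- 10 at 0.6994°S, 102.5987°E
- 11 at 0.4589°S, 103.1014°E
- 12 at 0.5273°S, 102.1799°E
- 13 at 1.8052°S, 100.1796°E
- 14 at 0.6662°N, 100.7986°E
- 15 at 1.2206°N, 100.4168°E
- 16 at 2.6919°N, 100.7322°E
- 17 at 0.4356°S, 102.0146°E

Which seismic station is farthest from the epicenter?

Distances from 0.1165°S, 102.4091°E:
5: 340.4092 km
6: 208.2453 km
7: 385.2890 km
8: 251.9114 km
9: 261.8493 km
10: 68.2348 km
11: 85.9775 km
12: 52.3665 km
13: 311.3455 km
14: 199.3321 km
15: 267.1006 km
16: 364.1220 km
17: 56.4838 km
Maximum: 7 at 385.2890 km.

7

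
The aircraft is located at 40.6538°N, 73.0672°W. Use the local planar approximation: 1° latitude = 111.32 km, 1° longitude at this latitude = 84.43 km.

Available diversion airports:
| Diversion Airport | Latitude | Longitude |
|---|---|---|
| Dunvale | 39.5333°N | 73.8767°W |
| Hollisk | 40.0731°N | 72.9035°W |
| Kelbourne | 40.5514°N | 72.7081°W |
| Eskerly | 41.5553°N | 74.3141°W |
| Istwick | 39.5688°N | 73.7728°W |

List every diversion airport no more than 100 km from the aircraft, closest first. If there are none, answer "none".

Distances from 40.6538°N, 73.0672°W:
Dunvale: 142.2314 km
Hollisk: 66.1045 km
Kelbourne: 32.3909 km
Eskerly: 145.4445 km
Istwick: 134.6751 km
Threshold 100 km: Kelbourne (32.3909 km), Hollisk (66.1045 km) are within range.

Kelbourne, Hollisk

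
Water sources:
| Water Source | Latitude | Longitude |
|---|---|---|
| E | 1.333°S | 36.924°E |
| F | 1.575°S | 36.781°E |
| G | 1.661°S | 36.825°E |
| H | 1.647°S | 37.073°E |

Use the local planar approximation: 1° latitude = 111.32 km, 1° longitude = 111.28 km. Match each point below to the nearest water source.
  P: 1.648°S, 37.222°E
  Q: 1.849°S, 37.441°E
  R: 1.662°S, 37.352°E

P→H; Q→H; R→H

P at 1.648°S, 37.222°E:
  E: √((0.315·111.32)² + (-0.298·111.28)²) = √(1229.61033 + 1099.68110) = 48.263 km
  F: √((0.073·111.32)² + (-0.441·111.28)²) = √(66.03773 + 2408.30459) = 49.743 km
  G: √((-0.013·111.32)² + (-0.397·111.28)²) = √(2.09427 + 1951.70982) = 44.202 km
  H: √((0.001·111.32)² + (-0.149·111.28)²) = √(0.01239 + 274.92028) = 16.581 km
  → nearest: H (16.581 km)
Q at 1.849°S, 37.441°E:
  E: √((0.516·111.32)² + (-0.517·111.28)²) = √(3299.48227 + 3309.90341) = 81.298 km
  F: √((0.274·111.32)² + (-0.660·111.28)²) = √(930.35248 + 5394.13865) = 79.527 km
  G: √((0.188·111.32)² + (-0.616·111.28)²) = √(437.98788 + 4698.89411) = 71.672 km
  H: √((0.202·111.32)² + (-0.368·111.28)²) = √(505.64898 + 1676.98768) = 46.719 km
  → nearest: H (46.719 km)
R at 1.662°S, 37.352°E:
  E: √((0.329·111.32)² + (-0.428·111.28)²) = √(1341.33789 + 2268.41114) = 60.081 km
  F: √((0.087·111.32)² + (-0.571·111.28)²) = √(93.79613 + 4037.44343) = 64.275 km
  G: √((0.001·111.32)² + (-0.527·111.28)²) = √(0.01239 + 3439.18442) = 58.645 km
  H: √((0.015·111.32)² + (-0.279·111.28)²) = √(2.78823 + 963.92366) = 31.092 km
  → nearest: H (31.092 km)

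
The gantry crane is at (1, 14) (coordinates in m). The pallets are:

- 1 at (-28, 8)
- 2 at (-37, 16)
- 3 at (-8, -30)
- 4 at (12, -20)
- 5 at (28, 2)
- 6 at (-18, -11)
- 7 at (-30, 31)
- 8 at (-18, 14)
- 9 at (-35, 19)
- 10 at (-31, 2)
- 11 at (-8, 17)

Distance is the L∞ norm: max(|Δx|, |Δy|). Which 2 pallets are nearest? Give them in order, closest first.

11, 8

Distances from (1, 14):
1: 29 m
2: 38 m
3: 44 m
4: 34 m
5: 27 m
6: 25 m
7: 31 m
8: 19 m
9: 36 m
10: 32 m
11: 9 m
Sorted: 11 (9 m) < 8 (19 m) < 6 (25 m) < 5 (27 m) < …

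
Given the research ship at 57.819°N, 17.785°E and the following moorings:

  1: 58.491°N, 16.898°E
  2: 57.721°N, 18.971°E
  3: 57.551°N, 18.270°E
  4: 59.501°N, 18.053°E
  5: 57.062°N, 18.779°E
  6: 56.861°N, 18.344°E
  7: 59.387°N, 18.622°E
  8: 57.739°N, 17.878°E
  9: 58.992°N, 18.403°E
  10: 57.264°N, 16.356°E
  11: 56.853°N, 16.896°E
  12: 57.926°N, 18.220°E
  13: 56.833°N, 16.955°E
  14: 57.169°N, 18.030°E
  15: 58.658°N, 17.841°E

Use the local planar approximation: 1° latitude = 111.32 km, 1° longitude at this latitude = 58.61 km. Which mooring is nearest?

8

Distances from 57.819°N, 17.785°E:
1: √((0.672·111.32)² + (-0.887·58.61)²) = √(5596.09323 + 2702.65545) = 91.097 km
2: √((-0.098·111.32)² + (1.186·58.61)²) = √(119.01414 + 4831.84307) = 70.362 km
3: √((-0.268·111.32)² + (0.485·58.61)²) = √(890.05324 + 808.02895) = 41.208 km
4: √((1.682·111.32)² + (0.268·58.61)²) = √(35058.90748 + 246.72493) = 187.898 km
5: √((-0.757·111.32)² + (0.994·58.61)²) = √(7101.30481 + 3394.03418) = 102.447 km
6: √((-0.958·111.32)² + (0.559·58.61)²) = √(11373.06218 + 1073.41351) = 111.564 km
7: √((1.568·111.32)² + (0.837·58.61)²) = √(30467.61872 + 2406.54706) = 181.312 km
8: √((-0.080·111.32)² + (0.093·58.61)²) = √(79.30971 + 29.71046) = 10.441 km
9: √((1.173·111.32)² + (0.618·58.61)²) = √(17050.70810 + 1311.95939) = 135.509 km
10: √((-0.555·111.32)² + (-1.429·58.61)²) = √(3817.08966 + 7014.68059) = 104.076 km
11: √((-0.966·111.32)² + (-0.889·58.61)²) = √(11563.80203 + 2714.85704) = 119.493 km
12: √((0.107·111.32)² + (0.435·58.61)²) = √(141.87764 + 650.01287) = 28.141 km
13: √((-0.986·111.32)² + (-0.830·58.61)²) = √(12047.59127 + 2366.46250) = 120.059 km
14: √((-0.650·111.32)² + (0.245·58.61)²) = √(5235.68016 + 206.19380) = 73.769 km
15: √((0.839·111.32)² + (0.056·58.61)²) = √(8723.08927 + 10.77257) = 93.455 km
Minimum: 8 at 10.441 km.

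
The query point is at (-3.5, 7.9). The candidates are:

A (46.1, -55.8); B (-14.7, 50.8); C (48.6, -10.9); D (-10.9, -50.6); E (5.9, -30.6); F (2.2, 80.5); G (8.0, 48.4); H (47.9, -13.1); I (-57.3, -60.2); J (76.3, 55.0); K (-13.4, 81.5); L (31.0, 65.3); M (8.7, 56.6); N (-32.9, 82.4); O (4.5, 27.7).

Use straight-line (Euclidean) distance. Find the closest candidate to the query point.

Distances from (-3.5, 7.9):
A: 80.7
B: 44.3
C: 55.4
D: 59.0
E: 39.6
F: 72.8
G: 42.1
H: 55.5
I: 86.8
J: 92.7
K: 74.3
L: 67.0
M: 50.2
N: 80.1
O: 21.4
Minimum: O at 21.4.

O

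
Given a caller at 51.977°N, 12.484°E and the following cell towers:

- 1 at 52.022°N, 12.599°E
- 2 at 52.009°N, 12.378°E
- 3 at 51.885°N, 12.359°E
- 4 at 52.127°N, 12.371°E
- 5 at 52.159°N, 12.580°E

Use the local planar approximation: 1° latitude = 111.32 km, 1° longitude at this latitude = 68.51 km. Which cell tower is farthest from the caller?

Distances from 51.977°N, 12.484°E:
1: √((0.045·111.32)² + (0.115·68.51)²) = √(25.09409 + 62.07313) = 9.336 km
2: √((0.032·111.32)² + (-0.106·68.51)²) = √(12.68955 + 52.73752) = 8.089 km
3: √((-0.092·111.32)² + (-0.125·68.51)²) = √(104.88709 + 73.33781) = 13.350 km
4: √((0.150·111.32)² + (-0.113·68.51)²) = √(278.82320 + 59.93284) = 18.405 km
5: √((0.182·111.32)² + (0.096·68.51)²) = √(410.47732 + 43.25640) = 21.301 km
Maximum: 5 at 21.301 km.

5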